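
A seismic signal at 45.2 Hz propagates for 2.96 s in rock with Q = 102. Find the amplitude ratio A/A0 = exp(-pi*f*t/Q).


pi*f*t/Q = pi*45.2*2.96/102 = 4.120784
A/A0 = exp(-4.120784) = 0.016232

0.016232


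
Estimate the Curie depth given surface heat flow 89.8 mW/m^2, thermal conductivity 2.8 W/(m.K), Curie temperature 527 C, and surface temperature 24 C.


T_Curie - T_surf = 527 - 24 = 503 C
Convert q to W/m^2: 89.8 mW/m^2 = 0.0898 W/m^2
d = 503 * 2.8 / 0.0898 = 15683.74 m

15683.74


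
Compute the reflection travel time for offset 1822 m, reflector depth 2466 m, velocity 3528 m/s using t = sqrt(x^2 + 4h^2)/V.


x^2 + 4h^2 = 1822^2 + 4*2466^2 = 3319684 + 24324624 = 27644308
sqrt(27644308) = 5257.7855
t = 5257.7855 / 3528 = 1.4903 s

1.4903


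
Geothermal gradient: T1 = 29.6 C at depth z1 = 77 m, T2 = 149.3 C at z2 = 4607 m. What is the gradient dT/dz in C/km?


dT = 149.3 - 29.6 = 119.7 C
dz = 4607 - 77 = 4530 m
gradient = dT/dz * 1000 = 119.7/4530 * 1000 = 26.4238 C/km

26.4238


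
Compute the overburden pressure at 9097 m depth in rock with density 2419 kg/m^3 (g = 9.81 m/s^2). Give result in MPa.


P = rho * g * z / 1e6
= 2419 * 9.81 * 9097 / 1e6
= 215875357.83 / 1e6
= 215.8754 MPa

215.8754


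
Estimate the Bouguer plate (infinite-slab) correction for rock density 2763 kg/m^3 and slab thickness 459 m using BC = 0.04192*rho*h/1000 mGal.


BC = 0.04192 * rho * h / 1000
= 0.04192 * 2763 * 459 / 1000
= 53.1637 mGal

53.1637


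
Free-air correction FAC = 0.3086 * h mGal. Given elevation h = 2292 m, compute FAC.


FAC = 0.3086 * h
= 0.3086 * 2292
= 707.3112 mGal

707.3112


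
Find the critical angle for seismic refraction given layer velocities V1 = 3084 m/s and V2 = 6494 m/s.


V1/V2 = 3084/6494 = 0.4749
theta_c = arcsin(0.4749) = 28.3528 degrees

28.3528


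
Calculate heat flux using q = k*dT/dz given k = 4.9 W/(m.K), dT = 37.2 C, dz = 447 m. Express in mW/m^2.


q = k * dT / dz * 1000
= 4.9 * 37.2 / 447 * 1000
= 0.407785 * 1000
= 407.7852 mW/m^2

407.7852


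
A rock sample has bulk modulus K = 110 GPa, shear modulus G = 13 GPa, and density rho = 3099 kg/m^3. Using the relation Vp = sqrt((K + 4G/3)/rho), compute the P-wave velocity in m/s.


First compute the effective modulus:
K + 4G/3 = 110e9 + 4*13e9/3 = 127333333333.33 Pa
Then divide by density:
127333333333.33 / 3099 = 41088523.1795 Pa/(kg/m^3)
Take the square root:
Vp = sqrt(41088523.1795) = 6410.03 m/s

6410.03


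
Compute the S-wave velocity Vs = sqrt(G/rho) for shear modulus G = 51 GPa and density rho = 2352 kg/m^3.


Convert G to Pa: G = 51e9 Pa
Compute G/rho = 51e9 / 2352 = 21683673.4694
Vs = sqrt(21683673.4694) = 4656.57 m/s

4656.57


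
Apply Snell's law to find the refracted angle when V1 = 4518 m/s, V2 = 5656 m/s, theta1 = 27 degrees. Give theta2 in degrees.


sin(theta1) = sin(27 deg) = 0.45399
sin(theta2) = V2/V1 * sin(theta1) = 5656/4518 * 0.45399 = 0.568342
theta2 = arcsin(0.568342) = 34.6347 degrees

34.6347


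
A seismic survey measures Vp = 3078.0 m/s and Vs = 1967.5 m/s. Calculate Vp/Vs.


Vp/Vs = 3078.0 / 1967.5
= 1.5644

1.5644


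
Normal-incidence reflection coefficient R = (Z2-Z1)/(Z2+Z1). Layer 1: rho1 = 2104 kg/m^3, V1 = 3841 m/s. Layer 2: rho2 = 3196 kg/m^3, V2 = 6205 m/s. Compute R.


Z1 = 2104 * 3841 = 8081464
Z2 = 3196 * 6205 = 19831180
R = (19831180 - 8081464) / (19831180 + 8081464) = 11749716 / 27912644 = 0.4209

0.4209


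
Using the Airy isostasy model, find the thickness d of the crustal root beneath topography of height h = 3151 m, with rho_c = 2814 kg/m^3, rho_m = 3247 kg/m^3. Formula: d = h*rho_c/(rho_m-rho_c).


rho_m - rho_c = 3247 - 2814 = 433
d = 3151 * 2814 / 433
= 8866914 / 433
= 20477.86 m

20477.86


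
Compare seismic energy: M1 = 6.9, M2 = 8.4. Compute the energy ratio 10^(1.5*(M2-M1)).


M2 - M1 = 8.4 - 6.9 = 1.5
1.5 * 1.5 = 2.25
ratio = 10^2.25 = 177.83

177.83


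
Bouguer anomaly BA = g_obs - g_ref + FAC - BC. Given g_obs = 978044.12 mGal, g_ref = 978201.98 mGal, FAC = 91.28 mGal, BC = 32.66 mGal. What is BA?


BA = g_obs - g_ref + FAC - BC
= 978044.12 - 978201.98 + 91.28 - 32.66
= -99.24 mGal

-99.24


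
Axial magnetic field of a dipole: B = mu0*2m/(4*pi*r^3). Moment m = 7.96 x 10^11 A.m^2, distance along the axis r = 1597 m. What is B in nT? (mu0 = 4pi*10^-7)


m = 7.96 x 10^11 = 796000000000 A.m^2
2m = 1592000000000 A.m^2
r^3 = 1597^3 = 4073003173
B = (4pi*10^-7) * 1592000000000 / (4*pi * 4073003173) * 1e9
= 2000566.201806 / 51182867385.38 * 1e9
= 39086.6379 nT

39086.6379


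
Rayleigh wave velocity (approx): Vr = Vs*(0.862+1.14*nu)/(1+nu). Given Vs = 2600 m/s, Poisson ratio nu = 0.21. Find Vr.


Numerator factor = 0.862 + 1.14*0.21 = 1.1014
Denominator = 1 + 0.21 = 1.21
Vr = 2600 * 1.1014 / 1.21 = 2366.64 m/s

2366.64


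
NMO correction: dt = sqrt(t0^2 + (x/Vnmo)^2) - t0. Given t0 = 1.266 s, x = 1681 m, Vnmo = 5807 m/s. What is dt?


x/Vnmo = 1681/5807 = 0.289478
(x/Vnmo)^2 = 0.083798
t0^2 = 1.602756
sqrt(1.602756 + 0.083798) = 1.298674
dt = 1.298674 - 1.266 = 0.032674

0.032674


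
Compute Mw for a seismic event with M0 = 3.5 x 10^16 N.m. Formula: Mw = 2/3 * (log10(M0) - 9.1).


log10(M0) = log10(3.5 x 10^16) = 16.5441
Mw = 2/3 * (16.5441 - 9.1)
= 2/3 * 7.4441
= 4.96

4.96


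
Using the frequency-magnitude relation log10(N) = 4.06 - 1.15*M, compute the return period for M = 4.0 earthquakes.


log10(N) = 4.06 - 1.15*4.0 = -0.54
N = 10^-0.54 = 0.288403
T = 1/N = 1/0.288403 = 3.4674 years

3.4674


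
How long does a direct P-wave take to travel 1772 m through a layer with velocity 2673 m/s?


t = x / V
= 1772 / 2673
= 0.6629 s

0.6629


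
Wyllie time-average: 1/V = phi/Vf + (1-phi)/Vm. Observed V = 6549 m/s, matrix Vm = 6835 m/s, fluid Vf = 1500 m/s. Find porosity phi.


1/V - 1/Vm = 1/6549 - 1/6835 = 6.39e-06
1/Vf - 1/Vm = 1/1500 - 1/6835 = 0.00052036
phi = 6.39e-06 / 0.00052036 = 0.0123

0.0123


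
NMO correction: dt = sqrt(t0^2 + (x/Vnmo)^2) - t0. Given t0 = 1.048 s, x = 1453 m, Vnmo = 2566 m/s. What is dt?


x/Vnmo = 1453/2566 = 0.566251
(x/Vnmo)^2 = 0.32064
t0^2 = 1.098304
sqrt(1.098304 + 0.32064) = 1.191194
dt = 1.191194 - 1.048 = 0.143194

0.143194


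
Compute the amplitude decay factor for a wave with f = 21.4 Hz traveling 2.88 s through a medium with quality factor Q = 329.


pi*f*t/Q = pi*21.4*2.88/329 = 0.588519
A/A0 = exp(-0.588519) = 0.555149

0.555149


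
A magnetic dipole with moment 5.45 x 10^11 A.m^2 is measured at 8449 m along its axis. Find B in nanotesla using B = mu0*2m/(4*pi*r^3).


m = 5.45 x 10^11 = 545000000000 A.m^2
2m = 1090000000000 A.m^2
r^3 = 8449^3 = 603136942849
B = (4pi*10^-7) * 1090000000000 / (4*pi * 603136942849) * 1e9
= 1369734.396965 / 7579242355052.1 * 1e9
= 180.7218 nT

180.7218


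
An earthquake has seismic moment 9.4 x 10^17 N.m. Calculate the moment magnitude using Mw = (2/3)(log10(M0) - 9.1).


log10(M0) = log10(9.4 x 10^17) = 17.9731
Mw = 2/3 * (17.9731 - 9.1)
= 2/3 * 8.8731
= 5.92

5.92


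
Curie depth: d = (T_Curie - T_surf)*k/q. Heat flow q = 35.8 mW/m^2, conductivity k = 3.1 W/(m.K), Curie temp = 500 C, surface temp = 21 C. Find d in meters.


T_Curie - T_surf = 500 - 21 = 479 C
Convert q to W/m^2: 35.8 mW/m^2 = 0.0358 W/m^2
d = 479 * 3.1 / 0.0358 = 41477.65 m

41477.65


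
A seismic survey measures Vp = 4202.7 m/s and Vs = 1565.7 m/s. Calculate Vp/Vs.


Vp/Vs = 4202.7 / 1565.7
= 2.6842

2.6842


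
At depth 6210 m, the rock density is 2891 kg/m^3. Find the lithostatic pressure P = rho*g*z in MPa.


P = rho * g * z / 1e6
= 2891 * 9.81 * 6210 / 1e6
= 176120009.1 / 1e6
= 176.12 MPa

176.12


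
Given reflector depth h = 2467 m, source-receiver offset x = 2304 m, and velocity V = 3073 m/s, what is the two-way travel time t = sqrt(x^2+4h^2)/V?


x^2 + 4h^2 = 2304^2 + 4*2467^2 = 5308416 + 24344356 = 29652772
sqrt(29652772) = 5445.4359
t = 5445.4359 / 3073 = 1.772 s

1.772


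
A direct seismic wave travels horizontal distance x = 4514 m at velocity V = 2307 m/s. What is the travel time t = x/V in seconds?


t = x / V
= 4514 / 2307
= 1.9567 s

1.9567


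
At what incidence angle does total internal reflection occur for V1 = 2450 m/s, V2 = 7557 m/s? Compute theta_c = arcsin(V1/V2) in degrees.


V1/V2 = 2450/7557 = 0.324203
theta_c = arcsin(0.324203) = 18.9173 degrees

18.9173


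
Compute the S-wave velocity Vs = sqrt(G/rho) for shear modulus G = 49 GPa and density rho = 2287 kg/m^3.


Convert G to Pa: G = 49e9 Pa
Compute G/rho = 49e9 / 2287 = 21425448.1854
Vs = sqrt(21425448.1854) = 4628.76 m/s

4628.76


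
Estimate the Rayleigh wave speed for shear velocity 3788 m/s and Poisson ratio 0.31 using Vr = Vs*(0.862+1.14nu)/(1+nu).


Numerator factor = 0.862 + 1.14*0.31 = 1.2154
Denominator = 1 + 0.31 = 1.31
Vr = 3788 * 1.2154 / 1.31 = 3514.45 m/s

3514.45


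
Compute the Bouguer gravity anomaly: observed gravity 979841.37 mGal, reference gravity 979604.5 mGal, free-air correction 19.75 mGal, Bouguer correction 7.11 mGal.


BA = g_obs - g_ref + FAC - BC
= 979841.37 - 979604.5 + 19.75 - 7.11
= 249.51 mGal

249.51


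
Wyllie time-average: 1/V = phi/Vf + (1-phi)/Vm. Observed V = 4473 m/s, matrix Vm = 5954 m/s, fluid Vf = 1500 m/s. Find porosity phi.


1/V - 1/Vm = 1/4473 - 1/5954 = 5.561e-05
1/Vf - 1/Vm = 1/1500 - 1/5954 = 0.00049871
phi = 5.561e-05 / 0.00049871 = 0.1115

0.1115


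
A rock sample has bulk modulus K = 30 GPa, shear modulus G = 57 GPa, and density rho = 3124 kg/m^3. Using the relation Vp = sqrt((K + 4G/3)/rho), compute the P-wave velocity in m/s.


First compute the effective modulus:
K + 4G/3 = 30e9 + 4*57e9/3 = 106000000000.0 Pa
Then divide by density:
106000000000.0 / 3124 = 33930857.8745 Pa/(kg/m^3)
Take the square root:
Vp = sqrt(33930857.8745) = 5825.02 m/s

5825.02


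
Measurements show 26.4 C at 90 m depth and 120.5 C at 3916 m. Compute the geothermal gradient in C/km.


dT = 120.5 - 26.4 = 94.1 C
dz = 3916 - 90 = 3826 m
gradient = dT/dz * 1000 = 94.1/3826 * 1000 = 24.5949 C/km

24.5949


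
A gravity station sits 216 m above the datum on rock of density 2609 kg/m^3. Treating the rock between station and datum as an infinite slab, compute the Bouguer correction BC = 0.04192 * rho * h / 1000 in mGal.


BC = 0.04192 * rho * h / 1000
= 0.04192 * 2609 * 216 / 1000
= 23.6238 mGal

23.6238


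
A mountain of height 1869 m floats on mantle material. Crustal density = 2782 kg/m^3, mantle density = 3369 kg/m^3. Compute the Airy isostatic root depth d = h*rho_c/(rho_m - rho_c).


rho_m - rho_c = 3369 - 2782 = 587
d = 1869 * 2782 / 587
= 5199558 / 587
= 8857.85 m

8857.85


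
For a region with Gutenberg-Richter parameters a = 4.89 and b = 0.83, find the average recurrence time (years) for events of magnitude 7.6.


log10(N) = 4.89 - 0.83*7.6 = -1.418
N = 10^-1.418 = 0.038194
T = 1/N = 1/0.038194 = 26.1818 years

26.1818


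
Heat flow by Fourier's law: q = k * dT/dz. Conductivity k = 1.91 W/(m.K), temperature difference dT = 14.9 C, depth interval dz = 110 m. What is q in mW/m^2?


q = k * dT / dz * 1000
= 1.91 * 14.9 / 110 * 1000
= 0.258718 * 1000
= 258.7182 mW/m^2

258.7182


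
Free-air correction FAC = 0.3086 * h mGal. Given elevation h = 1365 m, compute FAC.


FAC = 0.3086 * h
= 0.3086 * 1365
= 421.239 mGal

421.239


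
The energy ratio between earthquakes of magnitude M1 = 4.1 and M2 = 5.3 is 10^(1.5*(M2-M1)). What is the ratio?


M2 - M1 = 5.3 - 4.1 = 1.2
1.5 * 1.2 = 1.8
ratio = 10^1.8 = 63.1

63.1


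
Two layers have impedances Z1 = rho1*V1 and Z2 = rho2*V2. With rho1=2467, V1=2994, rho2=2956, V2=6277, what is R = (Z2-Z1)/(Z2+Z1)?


Z1 = 2467 * 2994 = 7386198
Z2 = 2956 * 6277 = 18554812
R = (18554812 - 7386198) / (18554812 + 7386198) = 11168614 / 25941010 = 0.4305

0.4305


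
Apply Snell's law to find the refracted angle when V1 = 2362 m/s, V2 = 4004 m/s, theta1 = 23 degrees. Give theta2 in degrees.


sin(theta1) = sin(23 deg) = 0.390731
sin(theta2) = V2/V1 * sin(theta1) = 4004/2362 * 0.390731 = 0.662357
theta2 = arcsin(0.662357) = 41.4799 degrees

41.4799


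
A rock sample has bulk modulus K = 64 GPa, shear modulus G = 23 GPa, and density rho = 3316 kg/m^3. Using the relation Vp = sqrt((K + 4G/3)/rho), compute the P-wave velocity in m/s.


First compute the effective modulus:
K + 4G/3 = 64e9 + 4*23e9/3 = 94666666666.67 Pa
Then divide by density:
94666666666.67 / 3316 = 28548451.9501 Pa/(kg/m^3)
Take the square root:
Vp = sqrt(28548451.9501) = 5343.08 m/s

5343.08


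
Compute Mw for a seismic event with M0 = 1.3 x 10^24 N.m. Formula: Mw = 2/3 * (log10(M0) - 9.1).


log10(M0) = log10(1.3 x 10^24) = 24.1139
Mw = 2/3 * (24.1139 - 9.1)
= 2/3 * 15.0139
= 10.01

10.01


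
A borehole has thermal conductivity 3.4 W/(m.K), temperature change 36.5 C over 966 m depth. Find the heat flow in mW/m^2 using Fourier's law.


q = k * dT / dz * 1000
= 3.4 * 36.5 / 966 * 1000
= 0.128468 * 1000
= 128.4679 mW/m^2

128.4679


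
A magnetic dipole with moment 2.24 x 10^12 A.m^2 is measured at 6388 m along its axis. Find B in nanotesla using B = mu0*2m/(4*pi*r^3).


m = 2.24 x 10^12 = 2240000000000 A.m^2
2m = 4480000000000 A.m^2
r^3 = 6388^3 = 260672203072
B = (4pi*10^-7) * 4480000000000 / (4*pi * 260672203072) * 1e9
= 5629734.035233 / 3275703512664.25 * 1e9
= 1718.6336 nT

1718.6336


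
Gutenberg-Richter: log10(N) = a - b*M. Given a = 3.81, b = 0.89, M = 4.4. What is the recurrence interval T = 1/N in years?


log10(N) = 3.81 - 0.89*4.4 = -0.106
N = 10^-0.106 = 0.78343
T = 1/N = 1/0.78343 = 1.2764 years

1.2764


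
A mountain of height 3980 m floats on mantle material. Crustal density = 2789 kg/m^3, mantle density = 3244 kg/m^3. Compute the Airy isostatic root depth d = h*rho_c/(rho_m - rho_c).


rho_m - rho_c = 3244 - 2789 = 455
d = 3980 * 2789 / 455
= 11100220 / 455
= 24396.09 m

24396.09


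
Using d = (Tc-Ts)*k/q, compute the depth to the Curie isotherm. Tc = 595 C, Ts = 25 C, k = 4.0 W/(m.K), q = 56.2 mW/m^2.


T_Curie - T_surf = 595 - 25 = 570 C
Convert q to W/m^2: 56.2 mW/m^2 = 0.0562 W/m^2
d = 570 * 4.0 / 0.0562 = 40569.4 m

40569.4


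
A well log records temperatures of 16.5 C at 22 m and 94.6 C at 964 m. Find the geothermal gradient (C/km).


dT = 94.6 - 16.5 = 78.1 C
dz = 964 - 22 = 942 m
gradient = dT/dz * 1000 = 78.1/942 * 1000 = 82.9087 C/km

82.9087


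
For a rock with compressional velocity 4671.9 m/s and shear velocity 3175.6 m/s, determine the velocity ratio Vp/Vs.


Vp/Vs = 4671.9 / 3175.6
= 1.4712

1.4712


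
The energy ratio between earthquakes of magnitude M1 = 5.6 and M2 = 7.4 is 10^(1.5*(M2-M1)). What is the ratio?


M2 - M1 = 7.4 - 5.6 = 1.8
1.5 * 1.8 = 2.7
ratio = 10^2.7 = 501.19

501.19


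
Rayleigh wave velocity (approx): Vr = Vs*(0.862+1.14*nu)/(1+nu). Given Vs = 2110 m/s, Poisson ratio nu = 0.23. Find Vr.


Numerator factor = 0.862 + 1.14*0.23 = 1.1242
Denominator = 1 + 0.23 = 1.23
Vr = 2110 * 1.1242 / 1.23 = 1928.51 m/s

1928.51


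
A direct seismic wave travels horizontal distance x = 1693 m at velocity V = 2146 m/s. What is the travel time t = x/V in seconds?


t = x / V
= 1693 / 2146
= 0.7889 s

0.7889


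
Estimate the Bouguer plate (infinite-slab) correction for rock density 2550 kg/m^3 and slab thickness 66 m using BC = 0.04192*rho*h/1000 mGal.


BC = 0.04192 * rho * h / 1000
= 0.04192 * 2550 * 66 / 1000
= 7.0551 mGal

7.0551


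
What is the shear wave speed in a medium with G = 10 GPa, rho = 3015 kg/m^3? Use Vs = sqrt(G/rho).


Convert G to Pa: G = 10e9 Pa
Compute G/rho = 10e9 / 3015 = 3316749.5854
Vs = sqrt(3316749.5854) = 1821.19 m/s

1821.19


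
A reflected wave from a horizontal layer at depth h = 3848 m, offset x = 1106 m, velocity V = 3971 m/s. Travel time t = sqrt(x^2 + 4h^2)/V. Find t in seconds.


x^2 + 4h^2 = 1106^2 + 4*3848^2 = 1223236 + 59228416 = 60451652
sqrt(60451652) = 7775.066
t = 7775.066 / 3971 = 1.958 s

1.958


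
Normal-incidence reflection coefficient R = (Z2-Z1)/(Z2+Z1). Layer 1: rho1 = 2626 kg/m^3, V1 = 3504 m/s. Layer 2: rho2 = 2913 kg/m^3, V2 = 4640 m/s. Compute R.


Z1 = 2626 * 3504 = 9201504
Z2 = 2913 * 4640 = 13516320
R = (13516320 - 9201504) / (13516320 + 9201504) = 4314816 / 22717824 = 0.1899

0.1899


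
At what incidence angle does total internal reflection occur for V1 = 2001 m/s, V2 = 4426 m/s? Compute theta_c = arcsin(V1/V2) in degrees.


V1/V2 = 2001/4426 = 0.452101
theta_c = arcsin(0.452101) = 26.8786 degrees

26.8786


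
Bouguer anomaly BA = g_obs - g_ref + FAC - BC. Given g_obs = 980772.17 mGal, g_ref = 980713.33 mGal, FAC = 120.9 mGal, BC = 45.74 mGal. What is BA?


BA = g_obs - g_ref + FAC - BC
= 980772.17 - 980713.33 + 120.9 - 45.74
= 134.0 mGal

134.0


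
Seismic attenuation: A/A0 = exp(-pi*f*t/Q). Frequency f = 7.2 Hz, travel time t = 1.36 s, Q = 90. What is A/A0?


pi*f*t/Q = pi*7.2*1.36/90 = 0.341805
A/A0 = exp(-0.341805) = 0.710487

0.710487


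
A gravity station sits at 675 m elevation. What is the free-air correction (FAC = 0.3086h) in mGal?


FAC = 0.3086 * h
= 0.3086 * 675
= 208.305 mGal

208.305


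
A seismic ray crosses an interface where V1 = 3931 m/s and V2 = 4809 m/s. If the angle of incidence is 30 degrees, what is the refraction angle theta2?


sin(theta1) = sin(30 deg) = 0.5
sin(theta2) = V2/V1 * sin(theta1) = 4809/3931 * 0.5 = 0.611676
theta2 = arcsin(0.611676) = 37.7108 degrees

37.7108


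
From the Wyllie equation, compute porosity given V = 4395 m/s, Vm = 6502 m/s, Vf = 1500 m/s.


1/V - 1/Vm = 1/4395 - 1/6502 = 7.373e-05
1/Vf - 1/Vm = 1/1500 - 1/6502 = 0.00051287
phi = 7.373e-05 / 0.00051287 = 0.1438

0.1438


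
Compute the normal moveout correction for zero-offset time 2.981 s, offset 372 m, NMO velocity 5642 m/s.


x/Vnmo = 372/5642 = 0.065934
(x/Vnmo)^2 = 0.004347
t0^2 = 8.886361
sqrt(8.886361 + 0.004347) = 2.981729
dt = 2.981729 - 2.981 = 0.000729

7.290000e-04


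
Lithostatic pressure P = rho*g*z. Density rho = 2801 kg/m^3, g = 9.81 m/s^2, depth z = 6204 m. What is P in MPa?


P = rho * g * z / 1e6
= 2801 * 9.81 * 6204 / 1e6
= 170472333.24 / 1e6
= 170.4723 MPa

170.4723


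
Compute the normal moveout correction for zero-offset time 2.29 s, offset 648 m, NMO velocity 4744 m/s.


x/Vnmo = 648/4744 = 0.136594
(x/Vnmo)^2 = 0.018658
t0^2 = 5.2441
sqrt(5.2441 + 0.018658) = 2.29407
dt = 2.29407 - 2.29 = 0.00407

0.00407


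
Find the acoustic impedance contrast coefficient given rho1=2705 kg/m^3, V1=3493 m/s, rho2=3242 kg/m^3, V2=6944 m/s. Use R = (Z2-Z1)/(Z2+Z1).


Z1 = 2705 * 3493 = 9448565
Z2 = 3242 * 6944 = 22512448
R = (22512448 - 9448565) / (22512448 + 9448565) = 13063883 / 31961013 = 0.4087

0.4087


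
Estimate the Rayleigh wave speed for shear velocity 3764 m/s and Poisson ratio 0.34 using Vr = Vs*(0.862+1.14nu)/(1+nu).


Numerator factor = 0.862 + 1.14*0.34 = 1.2496
Denominator = 1 + 0.34 = 1.34
Vr = 3764 * 1.2496 / 1.34 = 3510.07 m/s

3510.07


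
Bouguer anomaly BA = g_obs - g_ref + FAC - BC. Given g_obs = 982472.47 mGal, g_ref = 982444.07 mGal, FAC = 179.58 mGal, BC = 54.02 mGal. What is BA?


BA = g_obs - g_ref + FAC - BC
= 982472.47 - 982444.07 + 179.58 - 54.02
= 153.96 mGal

153.96


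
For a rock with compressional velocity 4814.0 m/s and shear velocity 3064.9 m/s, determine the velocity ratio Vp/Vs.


Vp/Vs = 4814.0 / 3064.9
= 1.5707

1.5707


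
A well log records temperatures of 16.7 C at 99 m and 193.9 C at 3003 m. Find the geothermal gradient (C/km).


dT = 193.9 - 16.7 = 177.2 C
dz = 3003 - 99 = 2904 m
gradient = dT/dz * 1000 = 177.2/2904 * 1000 = 61.0193 C/km

61.0193


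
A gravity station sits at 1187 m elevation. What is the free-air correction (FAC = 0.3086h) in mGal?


FAC = 0.3086 * h
= 0.3086 * 1187
= 366.3082 mGal

366.3082


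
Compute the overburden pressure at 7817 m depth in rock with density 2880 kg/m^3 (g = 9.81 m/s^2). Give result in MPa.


P = rho * g * z / 1e6
= 2880 * 9.81 * 7817 / 1e6
= 220852137.6 / 1e6
= 220.8521 MPa

220.8521


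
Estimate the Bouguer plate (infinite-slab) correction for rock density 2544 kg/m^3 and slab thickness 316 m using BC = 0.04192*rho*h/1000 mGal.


BC = 0.04192 * rho * h / 1000
= 0.04192 * 2544 * 316 / 1000
= 33.6997 mGal

33.6997


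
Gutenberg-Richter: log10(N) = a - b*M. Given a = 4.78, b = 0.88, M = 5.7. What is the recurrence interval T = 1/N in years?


log10(N) = 4.78 - 0.88*5.7 = -0.236
N = 10^-0.236 = 0.580764
T = 1/N = 1/0.580764 = 1.7219 years

1.7219


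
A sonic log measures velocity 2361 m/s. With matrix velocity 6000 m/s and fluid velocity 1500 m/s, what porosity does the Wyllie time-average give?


1/V - 1/Vm = 1/2361 - 1/6000 = 0.00025688
1/Vf - 1/Vm = 1/1500 - 1/6000 = 0.0005
phi = 0.00025688 / 0.0005 = 0.5138

0.5138


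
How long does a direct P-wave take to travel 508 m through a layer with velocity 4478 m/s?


t = x / V
= 508 / 4478
= 0.1134 s

0.1134


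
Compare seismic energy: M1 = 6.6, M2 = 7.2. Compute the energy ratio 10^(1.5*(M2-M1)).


M2 - M1 = 7.2 - 6.6 = 0.6
1.5 * 0.6 = 0.9
ratio = 10^0.9 = 7.94

7.94


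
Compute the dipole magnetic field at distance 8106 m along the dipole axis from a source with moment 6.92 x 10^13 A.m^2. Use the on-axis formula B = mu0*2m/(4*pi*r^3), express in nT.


m = 6.92 x 10^13 = 69200000000000 A.m^2
2m = 138400000000000 A.m^2
r^3 = 8106^3 = 532622855016
B = (4pi*10^-7) * 138400000000000 / (4*pi * 532622855016) * 1e9
= 173918569.302731 / 6693136193809.15 * 1e9
= 25984.6153 nT

25984.6153


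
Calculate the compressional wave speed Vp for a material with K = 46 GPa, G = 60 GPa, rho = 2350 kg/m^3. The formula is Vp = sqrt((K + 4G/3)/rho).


First compute the effective modulus:
K + 4G/3 = 46e9 + 4*60e9/3 = 126000000000.0 Pa
Then divide by density:
126000000000.0 / 2350 = 53617021.2766 Pa/(kg/m^3)
Take the square root:
Vp = sqrt(53617021.2766) = 7322.36 m/s

7322.36


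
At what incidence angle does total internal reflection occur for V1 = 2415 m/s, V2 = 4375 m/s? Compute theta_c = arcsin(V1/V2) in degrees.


V1/V2 = 2415/4375 = 0.552
theta_c = arcsin(0.552) = 33.5043 degrees

33.5043


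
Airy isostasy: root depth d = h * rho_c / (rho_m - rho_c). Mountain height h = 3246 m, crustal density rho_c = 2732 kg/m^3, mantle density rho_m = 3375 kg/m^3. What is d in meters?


rho_m - rho_c = 3375 - 2732 = 643
d = 3246 * 2732 / 643
= 8868072 / 643
= 13791.71 m

13791.71


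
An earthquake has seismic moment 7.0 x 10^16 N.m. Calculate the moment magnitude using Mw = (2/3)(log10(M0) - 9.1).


log10(M0) = log10(7.0 x 10^16) = 16.8451
Mw = 2/3 * (16.8451 - 9.1)
= 2/3 * 7.7451
= 5.16

5.16


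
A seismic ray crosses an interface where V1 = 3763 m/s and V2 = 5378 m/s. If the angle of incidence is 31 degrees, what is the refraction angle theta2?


sin(theta1) = sin(31 deg) = 0.515038
sin(theta2) = V2/V1 * sin(theta1) = 5378/3763 * 0.515038 = 0.736082
theta2 = arcsin(0.736082) = 47.3987 degrees

47.3987


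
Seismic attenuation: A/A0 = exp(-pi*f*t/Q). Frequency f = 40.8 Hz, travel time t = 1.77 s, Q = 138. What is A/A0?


pi*f*t/Q = pi*40.8*1.77/138 = 1.644009
A/A0 = exp(-1.644009) = 0.193204

0.193204


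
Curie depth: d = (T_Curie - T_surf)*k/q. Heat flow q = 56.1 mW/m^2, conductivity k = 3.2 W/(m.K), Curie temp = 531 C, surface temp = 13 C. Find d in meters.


T_Curie - T_surf = 531 - 13 = 518 C
Convert q to W/m^2: 56.1 mW/m^2 = 0.0561 W/m^2
d = 518 * 3.2 / 0.0561 = 29547.24 m

29547.24


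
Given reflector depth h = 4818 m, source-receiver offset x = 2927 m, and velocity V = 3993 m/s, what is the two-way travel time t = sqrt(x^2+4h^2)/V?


x^2 + 4h^2 = 2927^2 + 4*4818^2 = 8567329 + 92852496 = 101419825
sqrt(101419825) = 10070.741
t = 10070.741 / 3993 = 2.5221 s

2.5221


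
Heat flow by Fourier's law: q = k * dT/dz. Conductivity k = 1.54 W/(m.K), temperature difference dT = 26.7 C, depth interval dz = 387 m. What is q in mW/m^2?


q = k * dT / dz * 1000
= 1.54 * 26.7 / 387 * 1000
= 0.106248 * 1000
= 106.2481 mW/m^2

106.2481


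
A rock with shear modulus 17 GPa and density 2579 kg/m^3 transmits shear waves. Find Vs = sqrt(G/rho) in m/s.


Convert G to Pa: G = 17e9 Pa
Compute G/rho = 17e9 / 2579 = 6591702.2102
Vs = sqrt(6591702.2102) = 2567.43 m/s

2567.43


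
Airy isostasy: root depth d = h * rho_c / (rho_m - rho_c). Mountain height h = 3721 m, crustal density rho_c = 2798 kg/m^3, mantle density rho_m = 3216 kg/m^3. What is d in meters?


rho_m - rho_c = 3216 - 2798 = 418
d = 3721 * 2798 / 418
= 10411358 / 418
= 24907.56 m

24907.56


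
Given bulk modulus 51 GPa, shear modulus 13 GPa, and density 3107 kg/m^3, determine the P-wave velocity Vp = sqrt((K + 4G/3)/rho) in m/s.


First compute the effective modulus:
K + 4G/3 = 51e9 + 4*13e9/3 = 68333333333.33 Pa
Then divide by density:
68333333333.33 / 3107 = 21993348.3532 Pa/(kg/m^3)
Take the square root:
Vp = sqrt(21993348.3532) = 4689.71 m/s

4689.71


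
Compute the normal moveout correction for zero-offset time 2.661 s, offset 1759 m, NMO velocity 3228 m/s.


x/Vnmo = 1759/3228 = 0.544919
(x/Vnmo)^2 = 0.296937
t0^2 = 7.080921
sqrt(7.080921 + 0.296937) = 2.716221
dt = 2.716221 - 2.661 = 0.055221

0.055221


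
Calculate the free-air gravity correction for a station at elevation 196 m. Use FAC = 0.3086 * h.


FAC = 0.3086 * h
= 0.3086 * 196
= 60.4856 mGal

60.4856


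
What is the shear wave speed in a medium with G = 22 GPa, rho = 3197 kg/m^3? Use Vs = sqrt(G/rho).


Convert G to Pa: G = 22e9 Pa
Compute G/rho = 22e9 / 3197 = 6881451.3607
Vs = sqrt(6881451.3607) = 2623.25 m/s

2623.25


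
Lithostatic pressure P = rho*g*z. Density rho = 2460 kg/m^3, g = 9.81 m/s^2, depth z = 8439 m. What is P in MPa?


P = rho * g * z / 1e6
= 2460 * 9.81 * 8439 / 1e6
= 203655011.4 / 1e6
= 203.655 MPa

203.655


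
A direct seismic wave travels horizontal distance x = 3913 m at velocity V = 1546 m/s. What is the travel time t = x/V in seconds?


t = x / V
= 3913 / 1546
= 2.531 s

2.531


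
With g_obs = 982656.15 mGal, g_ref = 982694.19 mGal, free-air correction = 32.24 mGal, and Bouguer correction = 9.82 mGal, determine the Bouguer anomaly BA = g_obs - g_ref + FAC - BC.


BA = g_obs - g_ref + FAC - BC
= 982656.15 - 982694.19 + 32.24 - 9.82
= -15.62 mGal

-15.62


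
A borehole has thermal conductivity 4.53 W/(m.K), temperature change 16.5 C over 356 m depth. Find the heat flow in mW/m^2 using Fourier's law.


q = k * dT / dz * 1000
= 4.53 * 16.5 / 356 * 1000
= 0.209958 * 1000
= 209.9579 mW/m^2

209.9579


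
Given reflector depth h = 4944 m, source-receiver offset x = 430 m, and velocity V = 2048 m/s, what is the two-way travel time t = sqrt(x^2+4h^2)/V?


x^2 + 4h^2 = 430^2 + 4*4944^2 = 184900 + 97772544 = 97957444
sqrt(97957444) = 9897.3453
t = 9897.3453 / 2048 = 4.8327 s

4.8327


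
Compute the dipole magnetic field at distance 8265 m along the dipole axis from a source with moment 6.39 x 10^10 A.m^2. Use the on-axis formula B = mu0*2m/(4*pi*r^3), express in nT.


m = 6.39 x 10^10 = 63900000000 A.m^2
2m = 127800000000 A.m^2
r^3 = 8265^3 = 564584009625
B = (4pi*10^-7) * 127800000000 / (4*pi * 564584009625) * 1e9
= 160598.216452 / 7094771907888.68 * 1e9
= 22.6361 nT

22.6361


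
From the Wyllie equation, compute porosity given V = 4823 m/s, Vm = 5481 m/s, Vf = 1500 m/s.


1/V - 1/Vm = 1/4823 - 1/5481 = 2.489e-05
1/Vf - 1/Vm = 1/1500 - 1/5481 = 0.00048422
phi = 2.489e-05 / 0.00048422 = 0.0514

0.0514


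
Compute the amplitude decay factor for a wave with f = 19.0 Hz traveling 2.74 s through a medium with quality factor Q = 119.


pi*f*t/Q = pi*19.0*2.74/119 = 1.374381
A/A0 = exp(-1.374381) = 0.252996

0.252996


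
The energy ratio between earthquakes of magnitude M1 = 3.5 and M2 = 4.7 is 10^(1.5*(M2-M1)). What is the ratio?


M2 - M1 = 4.7 - 3.5 = 1.2
1.5 * 1.2 = 1.8
ratio = 10^1.8 = 63.1

63.1


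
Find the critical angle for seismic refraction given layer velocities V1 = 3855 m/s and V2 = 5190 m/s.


V1/V2 = 3855/5190 = 0.742775
theta_c = arcsin(0.742775) = 47.9683 degrees

47.9683


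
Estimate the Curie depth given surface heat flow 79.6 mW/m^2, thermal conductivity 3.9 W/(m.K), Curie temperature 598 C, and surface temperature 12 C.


T_Curie - T_surf = 598 - 12 = 586 C
Convert q to W/m^2: 79.6 mW/m^2 = 0.0796 W/m^2
d = 586 * 3.9 / 0.0796 = 28711.06 m

28711.06


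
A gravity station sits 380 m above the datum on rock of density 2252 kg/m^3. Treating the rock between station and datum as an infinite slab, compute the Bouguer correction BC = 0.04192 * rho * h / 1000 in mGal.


BC = 0.04192 * rho * h / 1000
= 0.04192 * 2252 * 380 / 1000
= 35.8735 mGal

35.8735


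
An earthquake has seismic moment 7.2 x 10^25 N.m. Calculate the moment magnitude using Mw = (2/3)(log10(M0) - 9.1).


log10(M0) = log10(7.2 x 10^25) = 25.8573
Mw = 2/3 * (25.8573 - 9.1)
= 2/3 * 16.7573
= 11.17

11.17


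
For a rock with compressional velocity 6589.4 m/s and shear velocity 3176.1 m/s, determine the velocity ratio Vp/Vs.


Vp/Vs = 6589.4 / 3176.1
= 2.0747

2.0747


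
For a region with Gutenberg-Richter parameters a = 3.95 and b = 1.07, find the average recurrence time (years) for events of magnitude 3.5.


log10(N) = 3.95 - 1.07*3.5 = 0.205
N = 10^0.205 = 1.603245
T = 1/N = 1/1.603245 = 0.6237 years

0.6237


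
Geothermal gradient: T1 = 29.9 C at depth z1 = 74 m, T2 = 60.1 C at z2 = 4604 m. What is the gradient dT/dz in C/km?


dT = 60.1 - 29.9 = 30.2 C
dz = 4604 - 74 = 4530 m
gradient = dT/dz * 1000 = 30.2/4530 * 1000 = 6.6667 C/km

6.6667


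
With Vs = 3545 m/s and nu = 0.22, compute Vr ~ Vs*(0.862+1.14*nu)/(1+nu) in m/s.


Numerator factor = 0.862 + 1.14*0.22 = 1.1128
Denominator = 1 + 0.22 = 1.22
Vr = 3545 * 1.1128 / 1.22 = 3233.5 m/s

3233.5


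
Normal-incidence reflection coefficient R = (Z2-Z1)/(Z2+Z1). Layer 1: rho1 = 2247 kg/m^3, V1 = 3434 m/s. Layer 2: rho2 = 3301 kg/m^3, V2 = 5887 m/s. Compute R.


Z1 = 2247 * 3434 = 7716198
Z2 = 3301 * 5887 = 19432987
R = (19432987 - 7716198) / (19432987 + 7716198) = 11716789 / 27149185 = 0.4316

0.4316


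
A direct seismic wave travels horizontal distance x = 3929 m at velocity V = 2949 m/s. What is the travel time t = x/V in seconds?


t = x / V
= 3929 / 2949
= 1.3323 s

1.3323


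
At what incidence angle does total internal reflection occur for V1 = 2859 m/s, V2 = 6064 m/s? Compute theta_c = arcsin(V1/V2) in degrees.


V1/V2 = 2859/6064 = 0.471471
theta_c = arcsin(0.471471) = 28.1298 degrees

28.1298


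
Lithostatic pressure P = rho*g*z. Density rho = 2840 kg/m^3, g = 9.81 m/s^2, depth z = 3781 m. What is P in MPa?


P = rho * g * z / 1e6
= 2840 * 9.81 * 3781 / 1e6
= 105340172.4 / 1e6
= 105.3402 MPa

105.3402


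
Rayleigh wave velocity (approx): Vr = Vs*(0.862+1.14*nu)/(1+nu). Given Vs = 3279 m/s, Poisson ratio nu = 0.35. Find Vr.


Numerator factor = 0.862 + 1.14*0.35 = 1.261
Denominator = 1 + 0.35 = 1.35
Vr = 3279 * 1.261 / 1.35 = 3062.83 m/s

3062.83


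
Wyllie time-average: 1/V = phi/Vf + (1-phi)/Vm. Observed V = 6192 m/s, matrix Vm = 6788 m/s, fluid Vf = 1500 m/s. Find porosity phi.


1/V - 1/Vm = 1/6192 - 1/6788 = 1.418e-05
1/Vf - 1/Vm = 1/1500 - 1/6788 = 0.00051935
phi = 1.418e-05 / 0.00051935 = 0.0273

0.0273


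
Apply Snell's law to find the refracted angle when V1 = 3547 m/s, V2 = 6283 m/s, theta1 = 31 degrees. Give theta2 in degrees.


sin(theta1) = sin(31 deg) = 0.515038
sin(theta2) = V2/V1 * sin(theta1) = 6283/3547 * 0.515038 = 0.912316
theta2 = arcsin(0.912316) = 65.8274 degrees

65.8274


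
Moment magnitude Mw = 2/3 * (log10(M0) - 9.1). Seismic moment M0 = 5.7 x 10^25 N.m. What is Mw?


log10(M0) = log10(5.7 x 10^25) = 25.7559
Mw = 2/3 * (25.7559 - 9.1)
= 2/3 * 16.6559
= 11.1

11.1


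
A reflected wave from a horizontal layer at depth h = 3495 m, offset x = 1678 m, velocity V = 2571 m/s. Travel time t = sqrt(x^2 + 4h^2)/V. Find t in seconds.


x^2 + 4h^2 = 1678^2 + 4*3495^2 = 2815684 + 48860100 = 51675784
sqrt(51675784) = 7188.5871
t = 7188.5871 / 2571 = 2.796 s

2.796


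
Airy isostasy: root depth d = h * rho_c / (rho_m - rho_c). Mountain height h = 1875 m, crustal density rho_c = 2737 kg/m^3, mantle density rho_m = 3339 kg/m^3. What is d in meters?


rho_m - rho_c = 3339 - 2737 = 602
d = 1875 * 2737 / 602
= 5131875 / 602
= 8524.71 m

8524.71


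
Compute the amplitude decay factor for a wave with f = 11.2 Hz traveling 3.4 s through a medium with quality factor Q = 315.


pi*f*t/Q = pi*11.2*3.4/315 = 0.379784
A/A0 = exp(-0.379784) = 0.684009

0.684009


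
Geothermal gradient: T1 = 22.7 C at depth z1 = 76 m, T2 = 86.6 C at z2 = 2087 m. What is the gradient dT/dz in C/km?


dT = 86.6 - 22.7 = 63.9 C
dz = 2087 - 76 = 2011 m
gradient = dT/dz * 1000 = 63.9/2011 * 1000 = 31.7752 C/km

31.7752


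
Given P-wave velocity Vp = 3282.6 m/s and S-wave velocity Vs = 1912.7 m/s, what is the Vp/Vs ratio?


Vp/Vs = 3282.6 / 1912.7
= 1.7162

1.7162


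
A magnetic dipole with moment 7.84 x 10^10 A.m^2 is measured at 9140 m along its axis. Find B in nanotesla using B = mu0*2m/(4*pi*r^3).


m = 7.84 x 10^10 = 78400000000 A.m^2
2m = 156800000000 A.m^2
r^3 = 9140^3 = 763551944000
B = (4pi*10^-7) * 156800000000 / (4*pi * 763551944000) * 1e9
= 197040.691233 / 9595076711618.42 * 1e9
= 20.5356 nT

20.5356


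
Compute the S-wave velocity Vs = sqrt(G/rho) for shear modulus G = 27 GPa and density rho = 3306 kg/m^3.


Convert G to Pa: G = 27e9 Pa
Compute G/rho = 27e9 / 3306 = 8166969.147
Vs = sqrt(8166969.147) = 2857.79 m/s

2857.79


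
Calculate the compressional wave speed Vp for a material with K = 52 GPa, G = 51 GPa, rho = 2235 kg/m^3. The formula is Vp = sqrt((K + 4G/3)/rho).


First compute the effective modulus:
K + 4G/3 = 52e9 + 4*51e9/3 = 120000000000.0 Pa
Then divide by density:
120000000000.0 / 2235 = 53691275.1678 Pa/(kg/m^3)
Take the square root:
Vp = sqrt(53691275.1678) = 7327.43 m/s

7327.43


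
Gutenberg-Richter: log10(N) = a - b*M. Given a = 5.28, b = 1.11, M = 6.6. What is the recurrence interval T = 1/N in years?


log10(N) = 5.28 - 1.11*6.6 = -2.046
N = 10^-2.046 = 0.008995
T = 1/N = 1/0.008995 = 111.1732 years

111.1732


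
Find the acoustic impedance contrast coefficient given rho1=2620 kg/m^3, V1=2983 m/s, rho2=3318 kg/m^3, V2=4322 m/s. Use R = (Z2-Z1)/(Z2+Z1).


Z1 = 2620 * 2983 = 7815460
Z2 = 3318 * 4322 = 14340396
R = (14340396 - 7815460) / (14340396 + 7815460) = 6524936 / 22155856 = 0.2945

0.2945


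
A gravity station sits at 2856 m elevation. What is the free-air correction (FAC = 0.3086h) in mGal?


FAC = 0.3086 * h
= 0.3086 * 2856
= 881.3616 mGal

881.3616


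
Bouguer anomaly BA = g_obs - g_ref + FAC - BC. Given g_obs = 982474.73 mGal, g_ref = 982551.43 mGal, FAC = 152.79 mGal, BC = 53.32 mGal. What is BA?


BA = g_obs - g_ref + FAC - BC
= 982474.73 - 982551.43 + 152.79 - 53.32
= 22.77 mGal

22.77


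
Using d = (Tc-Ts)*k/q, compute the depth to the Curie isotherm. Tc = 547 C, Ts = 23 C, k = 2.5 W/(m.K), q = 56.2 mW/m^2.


T_Curie - T_surf = 547 - 23 = 524 C
Convert q to W/m^2: 56.2 mW/m^2 = 0.0562 W/m^2
d = 524 * 2.5 / 0.0562 = 23309.61 m

23309.61


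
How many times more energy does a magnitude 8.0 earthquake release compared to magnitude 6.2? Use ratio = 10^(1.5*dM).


M2 - M1 = 8.0 - 6.2 = 1.8
1.5 * 1.8 = 2.7
ratio = 10^2.7 = 501.19

501.19


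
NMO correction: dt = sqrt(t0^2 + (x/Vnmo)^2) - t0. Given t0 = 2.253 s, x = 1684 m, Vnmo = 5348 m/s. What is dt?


x/Vnmo = 1684/5348 = 0.314884
(x/Vnmo)^2 = 0.099152
t0^2 = 5.076009
sqrt(5.076009 + 0.099152) = 2.274898
dt = 2.274898 - 2.253 = 0.021898

0.021898


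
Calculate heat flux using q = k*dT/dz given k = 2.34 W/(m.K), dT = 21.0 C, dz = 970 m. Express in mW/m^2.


q = k * dT / dz * 1000
= 2.34 * 21.0 / 970 * 1000
= 0.05066 * 1000
= 50.6598 mW/m^2

50.6598


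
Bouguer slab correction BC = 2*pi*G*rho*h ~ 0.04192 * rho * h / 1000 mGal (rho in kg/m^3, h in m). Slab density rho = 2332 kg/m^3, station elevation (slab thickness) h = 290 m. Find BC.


BC = 0.04192 * rho * h / 1000
= 0.04192 * 2332 * 290 / 1000
= 28.3497 mGal

28.3497


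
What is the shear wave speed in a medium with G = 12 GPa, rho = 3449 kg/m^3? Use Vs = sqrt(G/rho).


Convert G to Pa: G = 12e9 Pa
Compute G/rho = 12e9 / 3449 = 3479269.3534
Vs = sqrt(3479269.3534) = 1865.28 m/s

1865.28


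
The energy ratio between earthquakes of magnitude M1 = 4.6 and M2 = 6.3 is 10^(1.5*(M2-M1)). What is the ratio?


M2 - M1 = 6.3 - 4.6 = 1.7
1.5 * 1.7 = 2.55
ratio = 10^2.55 = 354.81

354.81


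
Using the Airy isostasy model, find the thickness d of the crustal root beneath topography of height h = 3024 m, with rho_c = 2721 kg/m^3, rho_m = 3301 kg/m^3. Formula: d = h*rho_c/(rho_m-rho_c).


rho_m - rho_c = 3301 - 2721 = 580
d = 3024 * 2721 / 580
= 8228304 / 580
= 14186.73 m

14186.73


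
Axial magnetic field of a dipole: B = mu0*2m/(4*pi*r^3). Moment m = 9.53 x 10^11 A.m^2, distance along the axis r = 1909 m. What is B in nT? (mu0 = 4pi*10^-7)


m = 9.53 x 10^11 = 953000000000 A.m^2
2m = 1906000000000 A.m^2
r^3 = 1909^3 = 6956932429
B = (4pi*10^-7) * 1906000000000 / (4*pi * 6956932429) * 1e9
= 2395150.239097 / 87423391241.87 * 1e9
= 27397.1326 nT

27397.1326


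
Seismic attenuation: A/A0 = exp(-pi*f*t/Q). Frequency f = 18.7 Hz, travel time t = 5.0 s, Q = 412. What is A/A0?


pi*f*t/Q = pi*18.7*5.0/412 = 0.712959
A/A0 = exp(-0.712959) = 0.490192

0.490192


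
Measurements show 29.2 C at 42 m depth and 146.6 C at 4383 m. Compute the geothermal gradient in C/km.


dT = 146.6 - 29.2 = 117.4 C
dz = 4383 - 42 = 4341 m
gradient = dT/dz * 1000 = 117.4/4341 * 1000 = 27.0445 C/km

27.0445


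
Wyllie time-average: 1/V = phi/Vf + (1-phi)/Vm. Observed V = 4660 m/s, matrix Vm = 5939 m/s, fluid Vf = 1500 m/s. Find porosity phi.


1/V - 1/Vm = 1/4660 - 1/5939 = 4.621e-05
1/Vf - 1/Vm = 1/1500 - 1/5939 = 0.00049829
phi = 4.621e-05 / 0.00049829 = 0.0927

0.0927


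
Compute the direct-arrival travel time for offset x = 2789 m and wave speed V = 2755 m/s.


t = x / V
= 2789 / 2755
= 1.0123 s

1.0123


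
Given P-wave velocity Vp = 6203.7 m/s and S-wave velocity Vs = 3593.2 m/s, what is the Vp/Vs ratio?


Vp/Vs = 6203.7 / 3593.2
= 1.7265

1.7265


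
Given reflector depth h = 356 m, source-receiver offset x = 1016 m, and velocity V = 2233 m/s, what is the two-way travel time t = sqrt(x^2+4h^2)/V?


x^2 + 4h^2 = 1016^2 + 4*356^2 = 1032256 + 506944 = 1539200
sqrt(1539200) = 1240.645
t = 1240.645 / 2233 = 0.5556 s

0.5556


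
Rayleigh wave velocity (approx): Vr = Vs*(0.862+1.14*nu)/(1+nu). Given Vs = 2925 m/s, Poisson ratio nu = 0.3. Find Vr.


Numerator factor = 0.862 + 1.14*0.3 = 1.204
Denominator = 1 + 0.3 = 1.3
Vr = 2925 * 1.204 / 1.3 = 2709.0 m/s

2709.0


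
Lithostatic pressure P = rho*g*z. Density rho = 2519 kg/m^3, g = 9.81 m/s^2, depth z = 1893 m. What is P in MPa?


P = rho * g * z / 1e6
= 2519 * 9.81 * 1893 / 1e6
= 46778661.27 / 1e6
= 46.7787 MPa

46.7787


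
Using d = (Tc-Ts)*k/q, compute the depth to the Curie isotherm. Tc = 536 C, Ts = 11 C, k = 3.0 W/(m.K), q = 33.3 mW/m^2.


T_Curie - T_surf = 536 - 11 = 525 C
Convert q to W/m^2: 33.3 mW/m^2 = 0.0333 W/m^2
d = 525 * 3.0 / 0.0333 = 47297.3 m

47297.3


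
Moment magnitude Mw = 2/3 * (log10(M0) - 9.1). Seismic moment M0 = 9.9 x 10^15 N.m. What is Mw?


log10(M0) = log10(9.9 x 10^15) = 15.9956
Mw = 2/3 * (15.9956 - 9.1)
= 2/3 * 6.8956
= 4.6

4.6


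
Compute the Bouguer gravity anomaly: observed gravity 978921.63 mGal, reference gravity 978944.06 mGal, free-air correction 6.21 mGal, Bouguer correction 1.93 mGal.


BA = g_obs - g_ref + FAC - BC
= 978921.63 - 978944.06 + 6.21 - 1.93
= -18.15 mGal

-18.15
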